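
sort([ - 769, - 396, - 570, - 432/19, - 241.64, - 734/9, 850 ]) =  [ - 769, - 570, - 396, - 241.64, - 734/9,-432/19,850 ] 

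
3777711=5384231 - 1606520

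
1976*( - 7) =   -  13832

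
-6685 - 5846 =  - 12531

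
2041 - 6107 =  - 4066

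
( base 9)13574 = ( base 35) 7IF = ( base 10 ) 9220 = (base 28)bl8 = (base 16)2404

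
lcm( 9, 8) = 72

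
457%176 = 105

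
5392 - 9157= -3765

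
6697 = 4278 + 2419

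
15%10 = 5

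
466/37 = 12 + 22/37=12.59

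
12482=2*6241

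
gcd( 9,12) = 3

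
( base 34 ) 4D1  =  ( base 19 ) e0d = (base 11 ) 3897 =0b1001111001011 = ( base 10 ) 5067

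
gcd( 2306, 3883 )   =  1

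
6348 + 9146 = 15494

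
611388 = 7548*81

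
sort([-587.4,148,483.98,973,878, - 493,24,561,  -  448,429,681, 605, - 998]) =[-998, - 587.4, - 493, - 448,24, 148, 429, 483.98, 561,605,681, 878,973 ] 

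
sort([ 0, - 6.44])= [ - 6.44  ,  0]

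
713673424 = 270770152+442903272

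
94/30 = 47/15 = 3.13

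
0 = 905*0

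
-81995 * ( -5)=409975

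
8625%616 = 1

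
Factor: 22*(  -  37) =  - 814 = - 2^1*11^1*37^1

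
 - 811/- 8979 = 811/8979=0.09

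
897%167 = 62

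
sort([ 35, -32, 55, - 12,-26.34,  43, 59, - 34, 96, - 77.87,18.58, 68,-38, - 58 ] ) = [ - 77.87, - 58, - 38, - 34,  -  32, - 26.34, - 12,18.58,35, 43,55, 59, 68, 96 ] 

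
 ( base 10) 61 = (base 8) 75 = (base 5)221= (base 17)3A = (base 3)2021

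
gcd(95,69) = 1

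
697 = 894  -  197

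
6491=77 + 6414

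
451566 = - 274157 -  - 725723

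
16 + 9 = 25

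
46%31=15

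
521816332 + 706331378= 1228147710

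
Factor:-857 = -857^1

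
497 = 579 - 82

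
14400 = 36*400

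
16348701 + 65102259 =81450960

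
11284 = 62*182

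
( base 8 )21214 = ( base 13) 4044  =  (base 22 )I60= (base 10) 8844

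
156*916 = 142896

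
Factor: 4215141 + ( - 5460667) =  - 2^1*19^1*73^1 * 449^1 = - 1245526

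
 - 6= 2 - 8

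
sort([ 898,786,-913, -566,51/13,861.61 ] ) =[ - 913, - 566,  51/13,786,861.61, 898] 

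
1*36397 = 36397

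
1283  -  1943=-660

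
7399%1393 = 434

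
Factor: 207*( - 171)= - 3^4 *19^1*23^1 = -35397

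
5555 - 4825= 730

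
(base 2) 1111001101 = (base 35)RS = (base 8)1715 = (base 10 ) 973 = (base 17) 364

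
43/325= 43/325 = 0.13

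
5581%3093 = 2488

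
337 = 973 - 636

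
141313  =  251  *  563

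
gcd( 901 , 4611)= 53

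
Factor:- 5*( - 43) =5^1 * 43^1 = 215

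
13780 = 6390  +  7390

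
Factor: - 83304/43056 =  - 2^( - 1)*23^ ( - 1)*89^1 =-89/46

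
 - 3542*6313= - 22360646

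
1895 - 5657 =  - 3762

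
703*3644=2561732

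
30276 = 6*5046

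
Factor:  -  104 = -2^3*13^1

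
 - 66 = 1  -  67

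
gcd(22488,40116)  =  12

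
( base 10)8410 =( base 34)79C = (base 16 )20DA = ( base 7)33343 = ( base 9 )12474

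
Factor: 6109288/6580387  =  2^3*11^( - 1 )*101^1*239^( - 1)*2503^( - 1)*7561^1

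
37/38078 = 37/38078=0.00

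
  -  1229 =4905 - 6134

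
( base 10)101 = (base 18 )5B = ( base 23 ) 49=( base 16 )65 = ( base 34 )2x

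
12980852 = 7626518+5354334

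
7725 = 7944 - 219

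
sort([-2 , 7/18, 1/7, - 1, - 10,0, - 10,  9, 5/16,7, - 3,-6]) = [ - 10, - 10,  -  6, - 3, - 2, - 1  ,  0,1/7, 5/16,7/18,  7,  9 ] 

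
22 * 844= 18568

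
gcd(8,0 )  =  8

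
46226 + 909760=955986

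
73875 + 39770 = 113645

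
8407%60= 7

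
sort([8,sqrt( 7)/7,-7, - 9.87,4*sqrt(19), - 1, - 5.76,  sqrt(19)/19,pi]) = [ - 9.87, - 7, - 5.76,  -  1,sqrt( 19 ) /19,sqrt( 7) /7, pi, 8,  4*sqrt (19 )] 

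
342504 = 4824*71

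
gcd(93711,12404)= 1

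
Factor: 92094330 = 2^1*3^1 *5^1 * 19^1 * 161569^1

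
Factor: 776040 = 2^3*3^1*5^1*29^1*223^1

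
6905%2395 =2115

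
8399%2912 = 2575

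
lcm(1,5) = 5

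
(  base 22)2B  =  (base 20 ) 2f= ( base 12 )47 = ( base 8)67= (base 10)55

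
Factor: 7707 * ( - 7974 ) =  - 61455618 = - 2^1*3^3*7^1*367^1 * 443^1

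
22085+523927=546012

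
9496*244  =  2317024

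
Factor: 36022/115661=166/533=2^1*13^( - 1 )*41^(  -  1 )*83^1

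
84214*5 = 421070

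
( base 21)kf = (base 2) 110110011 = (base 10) 435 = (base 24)I3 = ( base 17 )18A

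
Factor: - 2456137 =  - 97^1*25321^1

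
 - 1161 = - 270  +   - 891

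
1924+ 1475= 3399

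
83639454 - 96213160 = - 12573706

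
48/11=48/11= 4.36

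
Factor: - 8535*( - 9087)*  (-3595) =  - 278819374275 = -  3^2 * 5^2*13^1*233^1*569^1*719^1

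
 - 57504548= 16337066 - 73841614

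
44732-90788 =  - 46056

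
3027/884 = 3027/884 = 3.42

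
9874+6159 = 16033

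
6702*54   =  361908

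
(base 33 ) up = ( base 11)843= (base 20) 2AF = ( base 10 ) 1015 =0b1111110111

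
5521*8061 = 44504781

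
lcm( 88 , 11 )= 88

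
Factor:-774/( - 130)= 3^2*5^(-1)*13^ (-1 )*43^1 = 387/65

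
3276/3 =1092 = 1092.00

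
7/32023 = 7/32023= 0.00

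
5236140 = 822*6370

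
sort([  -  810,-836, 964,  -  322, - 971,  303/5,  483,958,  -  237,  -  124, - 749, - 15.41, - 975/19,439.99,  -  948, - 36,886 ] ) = [ - 971, - 948, - 836, - 810, - 749 , - 322, - 237,  -  124, - 975/19, - 36, - 15.41,303/5,439.99, 483, 886, 958, 964] 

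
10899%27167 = 10899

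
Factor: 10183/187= 599/11  =  11^(-1)* 599^1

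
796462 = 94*8473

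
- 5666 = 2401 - 8067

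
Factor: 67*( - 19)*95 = - 120935= -  5^1*19^2*67^1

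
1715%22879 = 1715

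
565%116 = 101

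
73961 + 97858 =171819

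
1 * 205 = 205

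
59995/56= 59995/56 = 1071.34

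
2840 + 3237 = 6077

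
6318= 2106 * 3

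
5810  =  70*83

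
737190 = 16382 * 45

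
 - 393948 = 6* (  -  65658) 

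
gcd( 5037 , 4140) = 69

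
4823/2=4823/2 = 2411.50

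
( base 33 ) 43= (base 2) 10000111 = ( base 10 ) 135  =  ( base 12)B3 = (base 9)160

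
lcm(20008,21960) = 900360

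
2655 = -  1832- - 4487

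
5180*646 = 3346280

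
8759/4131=2 + 497/4131=2.12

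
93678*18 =1686204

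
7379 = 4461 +2918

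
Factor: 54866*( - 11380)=-624375080 = - 2^3*5^1*7^1*569^1 * 3919^1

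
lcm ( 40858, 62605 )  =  3881510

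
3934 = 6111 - 2177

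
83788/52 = 20947/13 = 1611.31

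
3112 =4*778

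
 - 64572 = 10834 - 75406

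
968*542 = 524656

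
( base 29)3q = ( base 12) 95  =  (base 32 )3h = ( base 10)113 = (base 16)71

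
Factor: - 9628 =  - 2^2*29^1*83^1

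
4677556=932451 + 3745105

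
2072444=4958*418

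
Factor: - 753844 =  - 2^2 * 7^1 * 13^1*  19^1 * 109^1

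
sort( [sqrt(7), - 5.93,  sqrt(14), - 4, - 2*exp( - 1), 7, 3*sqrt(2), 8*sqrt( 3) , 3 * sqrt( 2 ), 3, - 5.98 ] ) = [ - 5.98,  -  5.93 , - 4,  -  2*exp( - 1),  sqrt(7),  3,  sqrt(  14) , 3* sqrt(2),3* sqrt(2), 7,  8*sqrt ( 3 )]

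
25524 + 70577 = 96101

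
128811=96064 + 32747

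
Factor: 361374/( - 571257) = -120458/190419 = -  2^1*3^( - 1 )*13^1*41^1*113^1 *63473^( - 1) 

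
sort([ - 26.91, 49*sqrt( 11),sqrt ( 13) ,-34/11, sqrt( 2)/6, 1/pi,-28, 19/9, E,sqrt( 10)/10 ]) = [ - 28, - 26.91, - 34/11, sqrt (2)/6,sqrt(10)/10  ,  1/pi,19/9, E, sqrt( 13),49 * sqrt( 11) ] 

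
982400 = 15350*64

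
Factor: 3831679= 1151^1*3329^1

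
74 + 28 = 102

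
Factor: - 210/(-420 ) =2^( - 1) = 1/2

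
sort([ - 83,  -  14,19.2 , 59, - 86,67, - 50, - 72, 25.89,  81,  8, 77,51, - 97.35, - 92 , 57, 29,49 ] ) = [ - 97.35,-92, - 86, - 83, - 72, - 50, - 14,8,19.2,  25.89,  29,  49 , 51,  57, 59,67,77,81 ]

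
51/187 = 3/11 = 0.27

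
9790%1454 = 1066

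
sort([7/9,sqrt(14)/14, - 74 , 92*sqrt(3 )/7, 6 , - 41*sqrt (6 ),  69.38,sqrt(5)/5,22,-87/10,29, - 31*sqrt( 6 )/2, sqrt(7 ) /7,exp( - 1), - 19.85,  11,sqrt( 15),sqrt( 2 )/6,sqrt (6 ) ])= [ - 41*sqrt( 6 ),-74,-31*sqrt( 6)/2, - 19.85, - 87/10, sqrt( 2)/6,sqrt(14 ) /14,exp(-1 ),  sqrt(7)/7,sqrt( 5 )/5,  7/9, sqrt( 6), sqrt(15 ), 6,11,22,  92*sqrt(3 )/7 , 29 , 69.38 ] 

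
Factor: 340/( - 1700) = -1/5= -5^( - 1)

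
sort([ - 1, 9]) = [ - 1, 9]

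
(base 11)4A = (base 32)1m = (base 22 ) 2A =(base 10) 54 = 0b110110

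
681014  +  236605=917619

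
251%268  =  251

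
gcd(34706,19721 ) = 37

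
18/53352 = 1/2964 = 0.00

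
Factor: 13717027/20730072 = 2^( - 3 )*3^(-1)*11^( -1)*17^( - 1)*31^ (- 1 )* 149^ ( - 1 )*13717027^1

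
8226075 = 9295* 885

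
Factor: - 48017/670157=-17^( - 1)*79^ ( - 1 )*499^(-1)*48017^1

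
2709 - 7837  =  -5128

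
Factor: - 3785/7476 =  - 2^( - 2)*3^ ( - 1)*5^1*7^( - 1) *89^ ( - 1)*757^1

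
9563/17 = 9563/17 = 562.53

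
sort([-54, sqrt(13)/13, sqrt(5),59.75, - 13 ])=[ -54 , - 13 , sqrt( 13)/13,  sqrt(5 ) , 59.75 ]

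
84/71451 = 28/23817 = 0.00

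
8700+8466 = 17166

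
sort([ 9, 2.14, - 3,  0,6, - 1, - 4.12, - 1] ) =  [ - 4.12, - 3, - 1,-1,0, 2.14, 6,9] 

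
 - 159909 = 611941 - 771850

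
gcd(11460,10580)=20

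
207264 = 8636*24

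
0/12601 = 0 = 0.00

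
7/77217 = 1/11031  =  0.00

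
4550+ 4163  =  8713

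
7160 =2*3580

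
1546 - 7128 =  - 5582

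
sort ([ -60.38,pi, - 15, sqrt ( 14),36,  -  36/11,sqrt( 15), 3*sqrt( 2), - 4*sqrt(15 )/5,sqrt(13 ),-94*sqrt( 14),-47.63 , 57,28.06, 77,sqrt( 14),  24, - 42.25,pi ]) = [ - 94 * sqrt ( 14), - 60.38, - 47.63, - 42.25, - 15, - 36/11, - 4*sqrt ( 15)/5, pi,pi, sqrt( 13),sqrt( 14), sqrt( 14),sqrt( 15),  3*sqrt( 2),24,28.06, 36,57,77]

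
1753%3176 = 1753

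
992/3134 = 496/1567=0.32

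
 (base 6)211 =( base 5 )304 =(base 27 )2p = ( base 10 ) 79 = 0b1001111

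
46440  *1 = 46440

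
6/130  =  3/65  =  0.05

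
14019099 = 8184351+5834748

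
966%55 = 31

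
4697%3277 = 1420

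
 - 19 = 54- 73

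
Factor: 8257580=2^2 *5^1 * 17^1*149^1*163^1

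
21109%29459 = 21109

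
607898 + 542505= 1150403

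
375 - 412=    - 37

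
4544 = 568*8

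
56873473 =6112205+50761268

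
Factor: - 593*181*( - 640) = 2^7* 5^1*181^1  *  593^1 =68693120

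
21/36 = 7/12 = 0.58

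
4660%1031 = 536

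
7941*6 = 47646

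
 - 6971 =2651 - 9622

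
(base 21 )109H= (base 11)7127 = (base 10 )9467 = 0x24fb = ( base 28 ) C23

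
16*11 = 176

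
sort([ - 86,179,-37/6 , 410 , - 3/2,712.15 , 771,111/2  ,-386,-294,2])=[- 386 ,-294,-86,-37/6, - 3/2, 2,111/2 , 179, 410 , 712.15, 771 ] 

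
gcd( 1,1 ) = 1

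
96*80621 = 7739616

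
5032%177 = 76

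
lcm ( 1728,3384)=81216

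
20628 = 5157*4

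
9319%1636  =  1139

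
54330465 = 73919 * 735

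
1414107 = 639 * 2213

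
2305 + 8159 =10464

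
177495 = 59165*3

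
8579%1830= 1259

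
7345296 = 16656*441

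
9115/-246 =  -  38+233/246 = -37.05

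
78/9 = 8 + 2/3 = 8.67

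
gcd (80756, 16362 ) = 2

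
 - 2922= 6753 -9675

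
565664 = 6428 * 88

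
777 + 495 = 1272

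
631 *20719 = 13073689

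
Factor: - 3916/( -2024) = 89/46  =  2^( - 1) * 23^(-1)*89^1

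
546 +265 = 811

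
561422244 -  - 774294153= 1335716397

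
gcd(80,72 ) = 8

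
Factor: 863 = 863^1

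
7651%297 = 226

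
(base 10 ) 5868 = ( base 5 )141433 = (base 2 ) 1011011101100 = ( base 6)43100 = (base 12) 3490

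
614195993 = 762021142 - 147825149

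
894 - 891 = 3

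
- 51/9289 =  -51/9289 = -  0.01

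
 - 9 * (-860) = 7740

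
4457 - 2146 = 2311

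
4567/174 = 26 +43/174  =  26.25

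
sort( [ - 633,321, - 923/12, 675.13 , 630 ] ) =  [ - 633, - 923/12,321, 630,675.13]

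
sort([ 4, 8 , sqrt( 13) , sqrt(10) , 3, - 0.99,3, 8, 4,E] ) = [-0.99 , E , 3, 3,sqrt(10 ), sqrt( 13 ), 4, 4,8, 8 ]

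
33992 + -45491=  - 11499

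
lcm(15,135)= 135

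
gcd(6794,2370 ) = 158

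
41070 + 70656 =111726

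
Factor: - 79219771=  - 79219771^1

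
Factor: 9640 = 2^3*5^1*241^1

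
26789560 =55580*482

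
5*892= 4460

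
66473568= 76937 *864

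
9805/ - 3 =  - 9805/3 = - 3268.33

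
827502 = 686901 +140601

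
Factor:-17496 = -2^3*3^7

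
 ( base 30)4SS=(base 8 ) 10564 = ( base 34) 3TE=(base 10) 4468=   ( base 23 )8a6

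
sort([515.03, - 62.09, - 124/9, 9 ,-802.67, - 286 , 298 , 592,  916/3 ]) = [ - 802.67  , - 286, - 62.09,  -  124/9, 9, 298,916/3 , 515.03  ,  592] 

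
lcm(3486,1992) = 13944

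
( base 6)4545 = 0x431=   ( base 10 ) 1073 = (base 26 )1f7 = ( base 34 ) vj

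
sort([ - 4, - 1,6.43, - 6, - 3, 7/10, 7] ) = [ - 6, - 4, - 3, - 1,7/10,6.43,7 ] 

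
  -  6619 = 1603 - 8222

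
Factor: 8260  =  2^2*5^1 *7^1*59^1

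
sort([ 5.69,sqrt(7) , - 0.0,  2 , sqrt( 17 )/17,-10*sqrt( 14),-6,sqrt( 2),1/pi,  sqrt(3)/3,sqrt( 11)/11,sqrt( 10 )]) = [-10 * sqrt( 14), - 6, - 0.0,sqrt( 17 )/17 , sqrt(  11 )/11 , 1/pi,sqrt( 3 )/3 , sqrt( 2) , 2, sqrt( 7), sqrt( 10),5.69]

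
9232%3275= 2682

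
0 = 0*960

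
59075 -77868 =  - 18793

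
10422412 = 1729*6028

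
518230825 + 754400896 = 1272631721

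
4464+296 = 4760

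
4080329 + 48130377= 52210706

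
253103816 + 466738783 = 719842599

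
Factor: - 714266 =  - 2^1*7^1 *163^1*313^1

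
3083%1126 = 831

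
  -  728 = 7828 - 8556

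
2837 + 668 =3505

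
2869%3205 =2869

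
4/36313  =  4/36313 = 0.00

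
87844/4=21961= 21961.00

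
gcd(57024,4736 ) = 64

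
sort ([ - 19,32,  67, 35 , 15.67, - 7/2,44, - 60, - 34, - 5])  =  [ - 60, - 34,-19, - 5,- 7/2,  15.67,32,35,  44 , 67]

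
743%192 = 167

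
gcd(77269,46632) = 1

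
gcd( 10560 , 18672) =48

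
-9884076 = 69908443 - 79792519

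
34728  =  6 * 5788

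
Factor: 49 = 7^2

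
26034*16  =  416544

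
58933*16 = 942928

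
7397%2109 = 1070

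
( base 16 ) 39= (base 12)49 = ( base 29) 1S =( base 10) 57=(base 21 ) 2F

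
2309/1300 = 2309/1300 = 1.78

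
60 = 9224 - 9164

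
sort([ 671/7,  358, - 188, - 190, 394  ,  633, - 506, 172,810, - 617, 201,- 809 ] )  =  [ - 809,-617, - 506, - 190, - 188, 671/7, 172, 201, 358, 394, 633, 810] 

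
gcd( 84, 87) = 3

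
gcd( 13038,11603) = 41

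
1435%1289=146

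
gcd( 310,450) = 10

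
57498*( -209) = -12017082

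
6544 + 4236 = 10780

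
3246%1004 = 234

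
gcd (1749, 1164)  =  3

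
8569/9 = 8569/9 = 952.11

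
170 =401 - 231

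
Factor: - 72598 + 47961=- 24637 = -71^1*347^1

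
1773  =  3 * 591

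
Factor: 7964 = 2^2*11^1 * 181^1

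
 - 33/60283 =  - 1  +  60250/60283 = - 0.00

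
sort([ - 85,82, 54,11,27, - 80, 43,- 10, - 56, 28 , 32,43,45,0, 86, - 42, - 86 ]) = [-86, - 85,- 80, - 56,-42, - 10, 0, 11, 27, 28, 32, 43,  43,45, 54, 82, 86]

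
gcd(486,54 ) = 54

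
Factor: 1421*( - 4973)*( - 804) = 5681572932  =  2^2*3^1*7^2*29^1*67^1*4973^1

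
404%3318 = 404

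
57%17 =6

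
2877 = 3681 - 804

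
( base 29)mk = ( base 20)1CI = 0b1010010010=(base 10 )658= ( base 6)3014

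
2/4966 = 1/2483   =  0.00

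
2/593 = 2/593=0.00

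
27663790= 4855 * 5698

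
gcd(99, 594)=99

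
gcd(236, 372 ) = 4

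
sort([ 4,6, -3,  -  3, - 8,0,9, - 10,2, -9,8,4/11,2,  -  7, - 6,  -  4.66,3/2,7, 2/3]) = [-10,-9, -8,-7,-6 , - 4.66, - 3,- 3 , 0,4/11,2/3,3/2,2  ,  2,4,6,7, 8,9 ]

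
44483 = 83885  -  39402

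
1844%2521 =1844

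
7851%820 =471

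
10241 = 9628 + 613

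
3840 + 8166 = 12006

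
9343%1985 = 1403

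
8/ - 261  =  -1+253/261= - 0.03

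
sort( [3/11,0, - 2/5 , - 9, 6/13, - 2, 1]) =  [ - 9, - 2, - 2/5,0,3/11, 6/13,  1]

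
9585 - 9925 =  - 340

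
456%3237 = 456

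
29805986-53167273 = -23361287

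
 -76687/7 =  - 10956 + 5/7=- 10955.29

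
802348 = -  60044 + 862392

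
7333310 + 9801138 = 17134448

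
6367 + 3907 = 10274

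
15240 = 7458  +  7782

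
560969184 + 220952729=781921913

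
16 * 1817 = 29072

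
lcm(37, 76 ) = 2812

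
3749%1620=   509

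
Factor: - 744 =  - 2^3*3^1*31^1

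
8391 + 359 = 8750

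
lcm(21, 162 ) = 1134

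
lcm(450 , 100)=900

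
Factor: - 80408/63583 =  -2^3*13^(  -  1)*19^1*23^2*67^( - 1)*73^( - 1)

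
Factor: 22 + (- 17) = 5 = 5^1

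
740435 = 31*23885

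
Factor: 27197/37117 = 27197^1*37117^(  -  1)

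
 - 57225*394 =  - 22546650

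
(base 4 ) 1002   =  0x42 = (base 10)66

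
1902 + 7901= 9803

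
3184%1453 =278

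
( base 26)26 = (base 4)322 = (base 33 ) 1P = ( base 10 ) 58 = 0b111010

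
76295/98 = 76295/98 = 778.52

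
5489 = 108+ 5381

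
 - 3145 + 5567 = 2422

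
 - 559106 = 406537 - 965643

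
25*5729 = 143225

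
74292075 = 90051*825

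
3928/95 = 41  +  33/95 = 41.35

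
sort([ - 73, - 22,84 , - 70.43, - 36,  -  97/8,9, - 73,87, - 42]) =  [ - 73, -73  , - 70.43 , - 42, - 36,  -  22 , - 97/8,9, 84,87 ] 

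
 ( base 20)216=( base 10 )826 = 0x33a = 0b1100111010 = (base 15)3a1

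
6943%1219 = 848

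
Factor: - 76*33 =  - 2^2*3^1 * 11^1*19^1  =  - 2508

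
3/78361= 3/78361 = 0.00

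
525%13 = 5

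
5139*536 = 2754504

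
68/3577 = 68/3577  =  0.02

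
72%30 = 12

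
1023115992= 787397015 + 235718977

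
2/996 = 1/498 = 0.00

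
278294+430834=709128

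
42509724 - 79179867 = -36670143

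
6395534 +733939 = 7129473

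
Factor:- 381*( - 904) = 2^3*3^1*113^1*127^1 = 344424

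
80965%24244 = 8233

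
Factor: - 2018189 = -17^1*118717^1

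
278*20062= 5577236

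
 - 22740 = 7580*( - 3)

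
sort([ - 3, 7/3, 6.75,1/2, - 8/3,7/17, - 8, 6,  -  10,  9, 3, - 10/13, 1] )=[-10, - 8, - 3, - 8/3, - 10/13,7/17,  1/2, 1,7/3,3 , 6,6.75,9 ] 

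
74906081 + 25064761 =99970842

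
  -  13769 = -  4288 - 9481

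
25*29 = 725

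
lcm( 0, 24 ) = 0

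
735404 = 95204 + 640200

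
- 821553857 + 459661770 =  - 361892087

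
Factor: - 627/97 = - 3^1*11^1*19^1*  97^( - 1) 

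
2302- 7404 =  - 5102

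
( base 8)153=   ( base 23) 4F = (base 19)5c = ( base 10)107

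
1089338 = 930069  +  159269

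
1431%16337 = 1431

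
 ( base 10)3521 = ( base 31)3ki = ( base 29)45C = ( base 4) 313001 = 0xDC1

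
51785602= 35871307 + 15914295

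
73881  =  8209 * 9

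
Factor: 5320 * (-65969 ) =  - 2^3*5^1*7^1 * 19^1*41^1 * 1609^1=- 350955080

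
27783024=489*56816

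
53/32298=53/32298 = 0.00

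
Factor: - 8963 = -8963^1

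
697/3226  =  697/3226 = 0.22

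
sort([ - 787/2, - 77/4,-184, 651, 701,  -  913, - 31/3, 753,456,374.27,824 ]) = [ - 913,  -  787/2,  -  184, - 77/4, - 31/3,374.27,  456 , 651,701,753, 824 ]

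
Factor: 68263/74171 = 13^1 *17^( - 1 )*59^1*89^1*4363^( - 1 ) 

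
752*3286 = 2471072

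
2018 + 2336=4354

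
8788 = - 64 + 8852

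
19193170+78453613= 97646783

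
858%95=3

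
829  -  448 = 381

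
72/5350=36/2675 = 0.01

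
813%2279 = 813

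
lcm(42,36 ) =252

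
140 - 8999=-8859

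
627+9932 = 10559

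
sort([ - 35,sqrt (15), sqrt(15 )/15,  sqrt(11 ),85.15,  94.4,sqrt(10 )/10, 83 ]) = [ - 35,sqrt(15 ) /15,sqrt( 10 )/10,sqrt(11 ),sqrt(15 ),  83, 85.15,94.4 ] 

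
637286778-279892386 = 357394392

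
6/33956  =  3/16978 = 0.00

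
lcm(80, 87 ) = 6960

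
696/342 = 2  +  2/57 = 2.04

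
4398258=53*82986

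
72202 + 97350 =169552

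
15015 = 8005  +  7010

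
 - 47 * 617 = -28999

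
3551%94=73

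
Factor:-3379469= - 37^1 * 149^1*613^1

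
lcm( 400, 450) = 3600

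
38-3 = 35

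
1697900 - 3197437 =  - 1499537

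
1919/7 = 1919/7 = 274.14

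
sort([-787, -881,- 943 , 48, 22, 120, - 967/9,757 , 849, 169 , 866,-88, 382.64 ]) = [-943, - 881, - 787,-967/9,  -  88, 22, 48, 120, 169,382.64 , 757, 849, 866 ]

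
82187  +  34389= 116576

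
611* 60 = 36660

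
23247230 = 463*50210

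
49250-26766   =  22484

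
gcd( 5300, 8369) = 1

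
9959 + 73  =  10032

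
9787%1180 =347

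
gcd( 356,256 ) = 4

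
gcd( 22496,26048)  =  1184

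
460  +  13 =473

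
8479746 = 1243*6822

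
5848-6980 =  - 1132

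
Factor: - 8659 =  - 7^1*1237^1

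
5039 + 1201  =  6240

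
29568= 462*64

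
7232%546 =134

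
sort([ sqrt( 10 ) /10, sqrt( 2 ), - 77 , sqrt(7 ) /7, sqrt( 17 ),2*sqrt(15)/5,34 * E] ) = [-77,sqrt(10)/10,sqrt(7)/7,sqrt(2),2* sqrt( 15)/5, sqrt( 17),34*E] 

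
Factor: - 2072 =-2^3*7^1*37^1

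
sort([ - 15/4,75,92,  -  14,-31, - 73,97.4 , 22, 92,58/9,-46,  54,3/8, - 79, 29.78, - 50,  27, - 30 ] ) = [ - 79,  -  73, - 50, - 46, - 31, - 30, - 14, - 15/4 , 3/8,58/9,22 , 27 , 29.78 , 54,  75,92,92,97.4]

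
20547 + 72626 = 93173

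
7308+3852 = 11160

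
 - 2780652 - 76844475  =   - 79625127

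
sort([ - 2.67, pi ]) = [ - 2.67,pi]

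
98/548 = 49/274 = 0.18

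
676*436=294736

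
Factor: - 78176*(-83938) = 6561937088  =  2^6 * 7^1 * 349^1*41969^1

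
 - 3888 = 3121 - 7009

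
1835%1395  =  440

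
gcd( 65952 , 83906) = 2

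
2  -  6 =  - 4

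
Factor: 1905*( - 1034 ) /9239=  - 2^1 * 3^1*5^1*11^1*47^1*127^1*9239^(-1 ) = -1969770/9239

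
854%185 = 114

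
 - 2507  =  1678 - 4185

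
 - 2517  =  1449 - 3966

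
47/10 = 47/10=4.70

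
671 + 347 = 1018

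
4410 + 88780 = 93190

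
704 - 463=241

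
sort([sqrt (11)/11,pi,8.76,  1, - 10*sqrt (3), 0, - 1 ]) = [-10*sqrt(3), - 1 , 0, sqrt( 11)/11, 1, pi, 8.76]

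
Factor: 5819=11^1*23^2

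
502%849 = 502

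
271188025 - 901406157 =  -  630218132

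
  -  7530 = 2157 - 9687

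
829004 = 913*908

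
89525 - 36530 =52995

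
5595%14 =9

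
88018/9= 88018/9 = 9779.78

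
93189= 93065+124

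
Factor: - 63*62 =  - 3906 = -2^1*3^2*7^1*31^1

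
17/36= 17/36 = 0.47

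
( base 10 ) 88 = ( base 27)37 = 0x58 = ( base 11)80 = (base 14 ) 64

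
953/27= 35 + 8/27=35.30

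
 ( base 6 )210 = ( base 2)1001110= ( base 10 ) 78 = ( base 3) 2220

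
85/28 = 85/28 = 3.04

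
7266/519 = 14 = 14.00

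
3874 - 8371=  - 4497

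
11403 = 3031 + 8372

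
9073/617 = 14 + 435/617 = 14.71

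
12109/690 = 17 + 379/690 = 17.55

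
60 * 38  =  2280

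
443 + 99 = 542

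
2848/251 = 11 + 87/251 = 11.35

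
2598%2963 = 2598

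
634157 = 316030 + 318127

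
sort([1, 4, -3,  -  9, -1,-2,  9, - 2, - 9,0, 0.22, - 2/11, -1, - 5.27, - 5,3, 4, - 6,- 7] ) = [ - 9, - 9 ,  -  7, - 6, - 5.27,-5,  -  3, - 2, - 2,-1,- 1,- 2/11 , 0 , 0.22,  1,3, 4,4, 9 ] 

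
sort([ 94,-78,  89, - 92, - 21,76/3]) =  [-92,-78,-21 , 76/3,89,  94] 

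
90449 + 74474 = 164923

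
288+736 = 1024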